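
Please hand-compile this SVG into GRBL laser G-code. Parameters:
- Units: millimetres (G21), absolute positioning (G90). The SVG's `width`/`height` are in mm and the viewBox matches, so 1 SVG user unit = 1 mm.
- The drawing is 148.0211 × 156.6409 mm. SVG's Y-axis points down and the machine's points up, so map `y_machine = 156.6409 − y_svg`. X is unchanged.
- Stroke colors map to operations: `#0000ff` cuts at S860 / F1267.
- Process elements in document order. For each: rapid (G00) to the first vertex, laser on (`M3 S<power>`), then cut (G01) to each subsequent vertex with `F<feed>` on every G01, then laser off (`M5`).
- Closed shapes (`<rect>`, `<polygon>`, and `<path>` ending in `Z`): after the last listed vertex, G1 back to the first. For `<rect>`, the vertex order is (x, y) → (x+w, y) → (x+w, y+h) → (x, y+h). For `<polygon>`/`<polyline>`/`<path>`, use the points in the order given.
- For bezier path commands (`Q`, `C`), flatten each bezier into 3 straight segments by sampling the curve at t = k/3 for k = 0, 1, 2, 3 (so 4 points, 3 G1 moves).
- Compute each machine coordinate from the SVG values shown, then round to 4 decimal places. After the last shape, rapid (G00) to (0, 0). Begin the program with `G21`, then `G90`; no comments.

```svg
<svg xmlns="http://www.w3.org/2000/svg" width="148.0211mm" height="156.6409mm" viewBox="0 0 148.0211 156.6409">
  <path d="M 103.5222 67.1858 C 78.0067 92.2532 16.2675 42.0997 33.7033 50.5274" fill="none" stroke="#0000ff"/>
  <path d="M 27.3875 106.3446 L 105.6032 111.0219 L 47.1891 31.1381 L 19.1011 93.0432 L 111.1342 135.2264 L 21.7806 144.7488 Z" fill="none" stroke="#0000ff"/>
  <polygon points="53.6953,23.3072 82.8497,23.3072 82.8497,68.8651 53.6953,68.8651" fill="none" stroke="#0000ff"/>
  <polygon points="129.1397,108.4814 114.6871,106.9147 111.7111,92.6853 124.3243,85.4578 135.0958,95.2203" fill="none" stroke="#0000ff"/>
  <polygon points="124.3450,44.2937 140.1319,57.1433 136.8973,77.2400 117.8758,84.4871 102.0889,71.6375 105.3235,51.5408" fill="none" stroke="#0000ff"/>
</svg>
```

G21
G90
G00 X103.5222 Y89.4551
M3 S860
G01 X70.2062 Y84.5057 F1267
G01 X38.3851 Y99.9698 F1267
G01 X33.7033 Y106.1135 F1267
M5
G00 X27.3875 Y50.2963
M3 S860
G01 X105.6032 Y45.6190 F1267
G01 X47.1891 Y125.5028 F1267
G01 X19.1011 Y63.5977 F1267
G01 X111.1342 Y21.4145 F1267
G01 X21.7806 Y11.8921 F1267
G01 X27.3875 Y50.2963 F1267
M5
G00 X53.6953 Y133.3337
M3 S860
G01 X82.8497 Y133.3337 F1267
G01 X82.8497 Y87.7758 F1267
G01 X53.6953 Y87.7758 F1267
G01 X53.6953 Y133.3337 F1267
M5
G00 X129.1397 Y48.1595
M3 S860
G01 X114.6871 Y49.7262 F1267
G01 X111.7111 Y63.9556 F1267
G01 X124.3243 Y71.1831 F1267
G01 X135.0958 Y61.4206 F1267
G01 X129.1397 Y48.1595 F1267
M5
G00 X124.3450 Y112.3472
M3 S860
G01 X140.1319 Y99.4976 F1267
G01 X136.8973 Y79.4009 F1267
G01 X117.8758 Y72.1538 F1267
G01 X102.0889 Y85.0034 F1267
G01 X105.3235 Y105.1001 F1267
G01 X124.3450 Y112.3472 F1267
M5
G00 X0.0000 Y0.0000

viewBox `0 0 148.0211 156.6409` with mm width/height → 1 unit = 1 mm. Flip: y_m = 156.6409 − y_svg.

**Shape 1** — `<path>` cubic bezier, stroke `#0000ff` → cut (S860, F1267). Control points (SVG): P0=(103.5222,67.1858), P1=(78.0067,92.2532), P2=(16.2675,42.0997), P3=(33.7033,50.5274); sampled at t=k/3. Machine vertices: (103.5222,89.4551) → (70.2062,84.5057) → (38.3851,99.9698) → (33.7033,106.1135). Open path.

**Shape 2** — `<path>` closed polygon, stroke `#0000ff` → cut (S860, F1267). Machine vertices: (27.3875,50.2963) → (105.6032,45.6190) → (47.1891,125.5028) → (19.1011,63.5977) → (111.1342,21.4145) → (21.7806,11.8921) → (27.3875,50.2963). Closed: final G1 returns to the first vertex.

**Shape 3** — `<polygon>` rectangle, stroke `#0000ff` → cut (S860, F1267). Machine vertices: (53.6953,133.3337) → (82.8497,133.3337) → (82.8497,87.7758) → (53.6953,87.7758) → (53.6953,133.3337). Closed: final G1 returns to the first vertex.

**Shape 4** — `<polygon>` regular polygon, stroke `#0000ff` → cut (S860, F1267). Machine vertices: (129.1397,48.1595) → (114.6871,49.7262) → (111.7111,63.9556) → (124.3243,71.1831) → (135.0958,61.4206) → (129.1397,48.1595). Closed: final G1 returns to the first vertex.

**Shape 5** — `<polygon>` regular polygon, stroke `#0000ff` → cut (S860, F1267). Machine vertices: (124.3450,112.3472) → (140.1319,99.4976) → (136.8973,79.4009) → (117.8758,72.1538) → (102.0889,85.0034) → (105.3235,105.1001) → (124.3450,112.3472). Closed: final G1 returns to the first vertex.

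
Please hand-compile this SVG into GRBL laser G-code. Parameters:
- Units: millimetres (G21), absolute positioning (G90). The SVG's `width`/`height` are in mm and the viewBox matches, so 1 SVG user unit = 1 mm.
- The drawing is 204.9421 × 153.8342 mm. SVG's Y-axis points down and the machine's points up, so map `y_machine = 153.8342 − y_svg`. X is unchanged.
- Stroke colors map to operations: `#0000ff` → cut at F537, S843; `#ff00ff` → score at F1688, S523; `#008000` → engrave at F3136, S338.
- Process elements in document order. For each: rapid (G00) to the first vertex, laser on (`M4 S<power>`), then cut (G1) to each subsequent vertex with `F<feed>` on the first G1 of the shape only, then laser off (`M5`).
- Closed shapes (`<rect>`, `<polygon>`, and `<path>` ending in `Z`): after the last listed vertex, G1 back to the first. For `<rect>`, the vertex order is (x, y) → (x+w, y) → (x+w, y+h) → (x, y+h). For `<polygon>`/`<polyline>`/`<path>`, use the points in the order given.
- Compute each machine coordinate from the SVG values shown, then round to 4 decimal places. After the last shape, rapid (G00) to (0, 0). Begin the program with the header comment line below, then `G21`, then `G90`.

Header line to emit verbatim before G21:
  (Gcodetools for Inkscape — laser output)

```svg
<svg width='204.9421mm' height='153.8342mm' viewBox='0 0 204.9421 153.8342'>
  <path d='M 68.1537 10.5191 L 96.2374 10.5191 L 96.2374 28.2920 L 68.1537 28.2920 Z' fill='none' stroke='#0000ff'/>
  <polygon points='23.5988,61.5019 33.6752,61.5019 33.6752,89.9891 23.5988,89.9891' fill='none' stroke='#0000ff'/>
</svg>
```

(Gcodetools for Inkscape — laser output)
G21
G90
G00 X68.1537 Y143.3151
M4 S843
G1 X96.2374 Y143.3151 F537
G1 X96.2374 Y125.5422
G1 X68.1537 Y125.5422
G1 X68.1537 Y143.3151
M5
G00 X23.5988 Y92.3323
M4 S843
G1 X33.6752 Y92.3323 F537
G1 X33.6752 Y63.8451
G1 X23.5988 Y63.8451
G1 X23.5988 Y92.3323
M5
G00 X0.0000 Y0.0000

Since the viewBox matches the mm dimensions, user units are millimetres directly. The only transform is the Y-flip y_m = 153.8342 − y_svg.

Shape 1 is a rectangle drawn with `<path>`. Its stroke #0000ff means cut at S843, F537. After flipping Y the toolpath is (68.1537,143.3151) → (96.2374,143.3151) → (96.2374,125.5422) → (68.1537,125.5422) → (68.1537,143.3151), returning to the start.

Shape 2 is a rectangle drawn with `<polygon>`. Its stroke #0000ff means cut at S843, F537. After flipping Y the toolpath is (23.5988,92.3323) → (33.6752,92.3323) → (33.6752,63.8451) → (23.5988,63.8451) → (23.5988,92.3323), returning to the start.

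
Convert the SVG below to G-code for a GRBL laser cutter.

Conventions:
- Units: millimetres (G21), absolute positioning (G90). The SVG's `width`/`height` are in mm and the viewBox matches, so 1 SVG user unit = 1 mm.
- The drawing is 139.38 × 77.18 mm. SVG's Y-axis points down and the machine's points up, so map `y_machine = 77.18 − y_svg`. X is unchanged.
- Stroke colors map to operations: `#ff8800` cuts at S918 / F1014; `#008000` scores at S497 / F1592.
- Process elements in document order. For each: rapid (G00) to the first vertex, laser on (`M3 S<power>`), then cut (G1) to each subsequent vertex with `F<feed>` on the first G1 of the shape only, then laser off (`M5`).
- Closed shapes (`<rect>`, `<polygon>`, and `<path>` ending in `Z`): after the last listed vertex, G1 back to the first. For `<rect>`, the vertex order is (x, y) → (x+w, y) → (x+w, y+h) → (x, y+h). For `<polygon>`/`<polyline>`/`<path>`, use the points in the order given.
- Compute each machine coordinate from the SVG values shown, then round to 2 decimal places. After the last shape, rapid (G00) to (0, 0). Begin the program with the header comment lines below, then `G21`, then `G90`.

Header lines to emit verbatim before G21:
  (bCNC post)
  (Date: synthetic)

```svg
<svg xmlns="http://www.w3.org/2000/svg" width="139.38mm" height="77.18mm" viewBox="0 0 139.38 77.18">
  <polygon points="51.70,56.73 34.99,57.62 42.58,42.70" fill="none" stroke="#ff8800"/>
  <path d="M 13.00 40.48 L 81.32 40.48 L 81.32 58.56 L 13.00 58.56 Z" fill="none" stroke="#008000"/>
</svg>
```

viewBox `0 0 139.38 77.18` with mm width/height → 1 unit = 1 mm. Flip: y_m = 77.18 − y_svg.

**Shape 1** — `<polygon>` regular polygon, stroke `#ff8800` → cut (S918, F1014). Machine vertices: (51.70,20.45) → (34.99,19.56) → (42.58,34.48) → (51.70,20.45). Closed: final G1 returns to the first vertex.

**Shape 2** — `<path>` rectangle, stroke `#008000` → score (S497, F1592). Machine vertices: (13.00,36.70) → (81.32,36.70) → (81.32,18.62) → (13.00,18.62) → (13.00,36.70). Closed: final G1 returns to the first vertex.

(bCNC post)
(Date: synthetic)
G21
G90
G00 X51.70 Y20.45
M3 S918
G1 X34.99 Y19.56 F1014
G1 X42.58 Y34.48
G1 X51.70 Y20.45
M5
G00 X13.00 Y36.70
M3 S497
G1 X81.32 Y36.70 F1592
G1 X81.32 Y18.62
G1 X13.00 Y18.62
G1 X13.00 Y36.70
M5
G00 X0.00 Y0.00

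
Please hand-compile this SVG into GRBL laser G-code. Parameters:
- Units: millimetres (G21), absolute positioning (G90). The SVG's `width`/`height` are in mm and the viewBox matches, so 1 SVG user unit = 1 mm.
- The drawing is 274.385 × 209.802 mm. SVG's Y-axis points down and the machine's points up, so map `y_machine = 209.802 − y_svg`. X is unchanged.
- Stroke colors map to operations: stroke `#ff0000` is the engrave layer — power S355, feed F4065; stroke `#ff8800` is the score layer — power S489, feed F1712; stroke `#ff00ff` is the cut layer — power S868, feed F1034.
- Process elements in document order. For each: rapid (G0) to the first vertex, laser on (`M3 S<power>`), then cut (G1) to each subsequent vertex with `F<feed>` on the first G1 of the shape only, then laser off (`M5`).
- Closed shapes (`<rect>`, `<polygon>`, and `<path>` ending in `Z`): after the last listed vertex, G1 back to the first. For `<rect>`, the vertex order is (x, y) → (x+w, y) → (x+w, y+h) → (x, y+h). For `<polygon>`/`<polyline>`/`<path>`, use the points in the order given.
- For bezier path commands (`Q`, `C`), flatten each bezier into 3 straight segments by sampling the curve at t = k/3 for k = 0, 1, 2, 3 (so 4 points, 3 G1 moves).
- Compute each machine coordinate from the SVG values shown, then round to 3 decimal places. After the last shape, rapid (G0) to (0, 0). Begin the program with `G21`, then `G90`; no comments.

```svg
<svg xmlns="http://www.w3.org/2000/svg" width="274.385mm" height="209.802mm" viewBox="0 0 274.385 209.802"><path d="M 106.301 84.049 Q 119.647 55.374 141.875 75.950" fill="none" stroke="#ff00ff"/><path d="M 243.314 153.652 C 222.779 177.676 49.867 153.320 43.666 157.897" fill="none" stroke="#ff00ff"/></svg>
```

Since the viewBox matches the mm dimensions, user units are millimetres directly. The only transform is the Y-flip y_m = 209.802 − y_svg.

Shape 1 is a quadratic bezier drawn with `<path>`. Its stroke #ff00ff means cut at S868, F1034. After flipping Y the toolpath is (106.301,125.753) → (116.185,139.397) → (128.043,142.097) → (141.875,133.852).

Shape 2 is a cubic bezier drawn with `<path>`. Its stroke #ff00ff means cut at S868, F1034. After flipping Y the toolpath is (243.314,56.150) → (183.805,45.389) → (93.619,49.701) → (43.666,51.905).

G21
G90
G0 X106.301 Y125.753
M3 S868
G1 X116.185 Y139.397 F1034
G1 X128.043 Y142.097
G1 X141.875 Y133.852
M5
G0 X243.314 Y56.150
M3 S868
G1 X183.805 Y45.389 F1034
G1 X93.619 Y49.701
G1 X43.666 Y51.905
M5
G0 X0.000 Y0.000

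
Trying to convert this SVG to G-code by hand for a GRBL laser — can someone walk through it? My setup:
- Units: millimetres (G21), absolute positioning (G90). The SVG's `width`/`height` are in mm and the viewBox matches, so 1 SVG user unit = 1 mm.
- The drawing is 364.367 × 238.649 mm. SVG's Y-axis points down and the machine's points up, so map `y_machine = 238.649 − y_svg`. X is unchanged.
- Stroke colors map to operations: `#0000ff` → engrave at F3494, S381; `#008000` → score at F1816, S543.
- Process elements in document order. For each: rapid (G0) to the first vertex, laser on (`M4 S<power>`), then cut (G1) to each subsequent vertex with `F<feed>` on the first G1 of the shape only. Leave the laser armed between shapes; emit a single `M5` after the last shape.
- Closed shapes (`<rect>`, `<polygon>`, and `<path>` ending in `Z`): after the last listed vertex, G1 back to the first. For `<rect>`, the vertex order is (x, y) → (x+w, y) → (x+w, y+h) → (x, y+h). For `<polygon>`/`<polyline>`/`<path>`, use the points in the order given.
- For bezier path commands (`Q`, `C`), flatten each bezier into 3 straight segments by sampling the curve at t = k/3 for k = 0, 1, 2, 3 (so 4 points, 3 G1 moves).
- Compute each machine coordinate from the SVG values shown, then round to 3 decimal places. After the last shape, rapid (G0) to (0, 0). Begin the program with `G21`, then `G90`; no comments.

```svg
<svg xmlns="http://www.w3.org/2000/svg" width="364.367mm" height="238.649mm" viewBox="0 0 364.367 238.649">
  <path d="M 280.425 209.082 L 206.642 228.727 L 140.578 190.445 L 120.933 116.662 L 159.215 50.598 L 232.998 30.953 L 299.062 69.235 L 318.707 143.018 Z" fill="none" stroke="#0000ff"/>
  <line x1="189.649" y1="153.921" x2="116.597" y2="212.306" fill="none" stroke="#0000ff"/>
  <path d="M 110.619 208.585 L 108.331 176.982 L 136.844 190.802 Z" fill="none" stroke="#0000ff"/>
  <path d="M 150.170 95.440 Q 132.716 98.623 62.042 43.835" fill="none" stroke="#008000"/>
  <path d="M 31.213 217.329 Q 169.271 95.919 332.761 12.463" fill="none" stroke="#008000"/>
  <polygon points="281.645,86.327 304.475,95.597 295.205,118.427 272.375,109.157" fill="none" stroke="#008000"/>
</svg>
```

1 u = 1 mm; y_m = 238.649 − y.

[1] `<path>` regular polygon, #0000ff→engrave S381 F3494: (280.425,29.567) → (206.642,9.922) → (140.578,48.204) → (120.933,121.987) → (159.215,188.051) → (232.998,207.696) → (299.062,169.414) → (318.707,95.631) → (280.425,29.567) (closed)

[2] `<line>` line segment, #0000ff→engrave S381 F3494: (189.649,84.728) → (116.597,26.343)

[3] `<path>` regular polygon, #0000ff→engrave S381 F3494: (110.619,30.064) → (108.331,61.667) → (136.844,47.847) → (110.619,30.064) (closed)

[4] `<path>` quadratic bezier, #008000→score S543 F1816: (150.170,143.209) → (132.621,147.528) → (103.245,164.730) → (62.042,194.814)

[5] `<path>` quadratic bezier, #008000→score S543 F1816: (31.213,21.320) → (126.077,98.043) → (226.593,166.332) → (332.761,226.186)

[6] `<polygon>` regular polygon, #008000→score S543 F1816: (281.645,152.322) → (304.475,143.052) → (295.205,120.222) → (272.375,129.492) → (281.645,152.322) (closed)

G21
G90
G0 X280.425 Y29.567
M4 S381
G1 X206.642 Y9.922 F3494
G1 X140.578 Y48.204
G1 X120.933 Y121.987
G1 X159.215 Y188.051
G1 X232.998 Y207.696
G1 X299.062 Y169.414
G1 X318.707 Y95.631
G1 X280.425 Y29.567
G0 X189.649 Y84.728
M4 S381
G1 X116.597 Y26.343 F3494
G0 X110.619 Y30.064
M4 S381
G1 X108.331 Y61.667 F3494
G1 X136.844 Y47.847
G1 X110.619 Y30.064
G0 X150.170 Y143.209
M4 S543
G1 X132.621 Y147.528 F1816
G1 X103.245 Y164.730
G1 X62.042 Y194.814
G0 X31.213 Y21.320
M4 S543
G1 X126.077 Y98.043 F1816
G1 X226.593 Y166.332
G1 X332.761 Y226.186
G0 X281.645 Y152.322
M4 S543
G1 X304.475 Y143.052 F1816
G1 X295.205 Y120.222
G1 X272.375 Y129.492
G1 X281.645 Y152.322
M5
G0 X0.000 Y0.000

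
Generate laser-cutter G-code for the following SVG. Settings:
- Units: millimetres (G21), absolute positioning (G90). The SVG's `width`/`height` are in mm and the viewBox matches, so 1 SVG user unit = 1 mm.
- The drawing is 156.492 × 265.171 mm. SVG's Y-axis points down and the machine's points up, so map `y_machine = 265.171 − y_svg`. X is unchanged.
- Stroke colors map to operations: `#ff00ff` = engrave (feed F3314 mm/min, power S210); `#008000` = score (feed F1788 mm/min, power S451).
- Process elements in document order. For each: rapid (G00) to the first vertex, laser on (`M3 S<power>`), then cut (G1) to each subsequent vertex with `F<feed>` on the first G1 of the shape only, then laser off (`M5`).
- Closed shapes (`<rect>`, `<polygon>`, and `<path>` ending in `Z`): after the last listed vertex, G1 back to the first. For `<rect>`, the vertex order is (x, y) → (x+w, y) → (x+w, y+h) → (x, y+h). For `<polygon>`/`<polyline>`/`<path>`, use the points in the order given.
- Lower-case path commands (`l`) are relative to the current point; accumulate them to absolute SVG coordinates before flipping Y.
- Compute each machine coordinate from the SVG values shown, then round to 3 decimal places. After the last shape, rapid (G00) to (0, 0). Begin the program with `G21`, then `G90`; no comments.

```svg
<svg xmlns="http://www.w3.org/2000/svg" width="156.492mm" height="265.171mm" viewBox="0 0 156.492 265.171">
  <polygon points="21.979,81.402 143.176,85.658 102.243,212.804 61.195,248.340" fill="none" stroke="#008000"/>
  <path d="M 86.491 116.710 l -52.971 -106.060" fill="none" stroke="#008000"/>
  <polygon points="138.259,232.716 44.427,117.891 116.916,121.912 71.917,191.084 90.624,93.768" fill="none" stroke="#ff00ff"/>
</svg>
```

G21
G90
G00 X21.979 Y183.769
M3 S451
G1 X143.176 Y179.513 F1788
G1 X102.243 Y52.367
G1 X61.195 Y16.831
G1 X21.979 Y183.769
M5
G00 X86.491 Y148.461
M3 S451
G1 X33.520 Y254.521 F1788
M5
G00 X138.259 Y32.455
M3 S210
G1 X44.427 Y147.280 F3314
G1 X116.916 Y143.259
G1 X71.917 Y74.087
G1 X90.624 Y171.403
G1 X138.259 Y32.455
M5
G00 X0.000 Y0.000

viewBox `0 0 156.492 265.171` with mm width/height → 1 unit = 1 mm. Flip: y_m = 265.171 − y_svg.

**Shape 1** — `<polygon>` closed polygon, stroke `#008000` → score (S451, F1788). Machine vertices: (21.979,183.769) → (143.176,179.513) → (102.243,52.367) → (61.195,16.831) → (21.979,183.769). Closed: final G1 returns to the first vertex.

**Shape 2** — `<path>` line segment, stroke `#008000` → score (S451, F1788). Machine vertices: (86.491,148.461) → (33.520,254.521). Open path.

**Shape 3** — `<polygon>` closed polygon, stroke `#ff00ff` → engrave (S210, F3314). Machine vertices: (138.259,32.455) → (44.427,147.280) → (116.916,143.259) → (71.917,74.087) → (90.624,171.403) → (138.259,32.455). Closed: final G1 returns to the first vertex.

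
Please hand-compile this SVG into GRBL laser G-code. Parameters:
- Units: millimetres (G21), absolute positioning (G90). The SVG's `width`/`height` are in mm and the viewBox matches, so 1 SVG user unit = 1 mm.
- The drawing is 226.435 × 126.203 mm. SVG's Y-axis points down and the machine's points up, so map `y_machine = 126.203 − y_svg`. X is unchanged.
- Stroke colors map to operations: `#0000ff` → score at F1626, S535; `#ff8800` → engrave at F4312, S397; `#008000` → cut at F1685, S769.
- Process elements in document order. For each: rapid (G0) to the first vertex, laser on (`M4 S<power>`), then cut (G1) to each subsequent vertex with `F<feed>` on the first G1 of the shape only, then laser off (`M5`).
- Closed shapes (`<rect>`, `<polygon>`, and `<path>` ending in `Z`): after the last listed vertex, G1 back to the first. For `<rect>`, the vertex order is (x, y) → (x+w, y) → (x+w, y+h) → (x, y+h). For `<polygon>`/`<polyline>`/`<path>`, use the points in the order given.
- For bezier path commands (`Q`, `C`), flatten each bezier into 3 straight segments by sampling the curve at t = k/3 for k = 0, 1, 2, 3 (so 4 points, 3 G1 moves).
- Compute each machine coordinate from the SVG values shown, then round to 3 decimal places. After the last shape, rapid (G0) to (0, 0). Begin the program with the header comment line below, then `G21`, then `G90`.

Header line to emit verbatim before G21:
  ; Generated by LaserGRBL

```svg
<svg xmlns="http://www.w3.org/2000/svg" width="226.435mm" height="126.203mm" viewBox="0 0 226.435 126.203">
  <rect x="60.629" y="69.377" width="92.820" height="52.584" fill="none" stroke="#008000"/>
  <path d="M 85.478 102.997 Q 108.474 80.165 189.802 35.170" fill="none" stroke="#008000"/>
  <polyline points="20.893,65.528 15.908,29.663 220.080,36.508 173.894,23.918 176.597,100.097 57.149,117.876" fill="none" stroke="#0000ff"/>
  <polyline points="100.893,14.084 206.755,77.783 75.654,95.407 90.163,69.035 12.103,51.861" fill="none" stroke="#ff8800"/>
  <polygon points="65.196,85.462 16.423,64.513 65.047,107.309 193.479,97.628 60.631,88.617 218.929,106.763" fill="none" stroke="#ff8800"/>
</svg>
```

1 u = 1 mm; y_m = 126.203 − y.

[1] `<rect>` rectangle, #008000→cut S769 F1685: (60.629,56.826) → (153.449,56.826) → (153.449,4.242) → (60.629,4.242) → (60.629,56.826) (closed)

[2] `<path>` quadratic bezier, #008000→cut S769 F1685: (85.478,23.206) → (107.290,40.890) → (142.065,63.499) → (189.802,91.033)

[3] `<polyline>` open polyline, #0000ff→score S535 F1626: (20.893,60.675) → (15.908,96.540) → (220.080,89.695) → (173.894,102.285) → (176.597,26.106) → (57.149,8.327)

[4] `<polyline>` open polyline, #ff8800→engrave S397 F4312: (100.893,112.119) → (206.755,48.420) → (75.654,30.796) → (90.163,57.168) → (12.103,74.342)

[5] `<polygon>` closed polygon, #ff8800→engrave S397 F4312: (65.196,40.741) → (16.423,61.690) → (65.047,18.894) → (193.479,28.575) → (60.631,37.586) → (218.929,19.440) → (65.196,40.741) (closed)

; Generated by LaserGRBL
G21
G90
G0 X60.629 Y56.826
M4 S769
G1 X153.449 Y56.826 F1685
G1 X153.449 Y4.242
G1 X60.629 Y4.242
G1 X60.629 Y56.826
M5
G0 X85.478 Y23.206
M4 S769
G1 X107.290 Y40.890 F1685
G1 X142.065 Y63.499
G1 X189.802 Y91.033
M5
G0 X20.893 Y60.675
M4 S535
G1 X15.908 Y96.540 F1626
G1 X220.080 Y89.695
G1 X173.894 Y102.285
G1 X176.597 Y26.106
G1 X57.149 Y8.327
M5
G0 X100.893 Y112.119
M4 S397
G1 X206.755 Y48.420 F4312
G1 X75.654 Y30.796
G1 X90.163 Y57.168
G1 X12.103 Y74.342
M5
G0 X65.196 Y40.741
M4 S397
G1 X16.423 Y61.690 F4312
G1 X65.047 Y18.894
G1 X193.479 Y28.575
G1 X60.631 Y37.586
G1 X218.929 Y19.440
G1 X65.196 Y40.741
M5
G0 X0.000 Y0.000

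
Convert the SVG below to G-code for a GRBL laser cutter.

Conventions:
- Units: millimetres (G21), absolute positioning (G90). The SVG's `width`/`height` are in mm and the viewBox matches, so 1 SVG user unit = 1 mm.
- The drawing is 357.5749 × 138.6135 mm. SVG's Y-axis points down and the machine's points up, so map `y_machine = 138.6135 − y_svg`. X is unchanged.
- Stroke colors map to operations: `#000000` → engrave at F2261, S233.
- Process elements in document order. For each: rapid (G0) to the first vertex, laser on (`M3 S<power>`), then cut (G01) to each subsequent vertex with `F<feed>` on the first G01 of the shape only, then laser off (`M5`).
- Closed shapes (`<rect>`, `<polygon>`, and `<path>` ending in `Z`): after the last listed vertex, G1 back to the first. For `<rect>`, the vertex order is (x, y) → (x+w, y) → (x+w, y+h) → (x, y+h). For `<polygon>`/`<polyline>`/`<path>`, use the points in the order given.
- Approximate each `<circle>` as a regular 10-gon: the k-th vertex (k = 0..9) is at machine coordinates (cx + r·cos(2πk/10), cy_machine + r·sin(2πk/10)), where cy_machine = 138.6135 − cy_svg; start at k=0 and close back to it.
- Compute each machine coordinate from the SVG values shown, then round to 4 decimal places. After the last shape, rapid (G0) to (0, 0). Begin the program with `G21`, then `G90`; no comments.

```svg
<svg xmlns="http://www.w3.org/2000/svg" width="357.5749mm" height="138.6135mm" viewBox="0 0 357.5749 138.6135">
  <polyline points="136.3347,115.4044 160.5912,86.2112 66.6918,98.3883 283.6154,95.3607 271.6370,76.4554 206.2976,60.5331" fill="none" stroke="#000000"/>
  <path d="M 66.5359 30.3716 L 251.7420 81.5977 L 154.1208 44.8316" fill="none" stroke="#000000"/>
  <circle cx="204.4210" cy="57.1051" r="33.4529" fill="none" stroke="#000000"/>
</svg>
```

1 u = 1 mm; y_m = 138.6135 − y.

[1] `<polyline>` open polyline, #000000→engrave S233 F2261: (136.3347,23.2091) → (160.5912,52.4023) → (66.6918,40.2252) → (283.6154,43.2528) → (271.6370,62.1581) → (206.2976,78.0804)

[2] `<path>` open polyline, #000000→engrave S233 F2261: (66.5359,108.2419) → (251.7420,57.0158) → (154.1208,93.7819)

[3] `<circle>` circle, #000000→engrave S233 F2261: (237.8739,81.5084) → (231.4850,101.1715) → (214.7585,113.3240) → (194.0835,113.3240) → (177.3570,101.1715) → (170.9681,81.5084) → (177.3570,61.8453) → (194.0835,49.6928) → (214.7585,49.6928) → (231.4850,61.8453) → (237.8739,81.5084) (closed)

G21
G90
G0 X136.3347 Y23.2091
M3 S233
G01 X160.5912 Y52.4023 F2261
G01 X66.6918 Y40.2252
G01 X283.6154 Y43.2528
G01 X271.6370 Y62.1581
G01 X206.2976 Y78.0804
M5
G0 X66.5359 Y108.2419
M3 S233
G01 X251.7420 Y57.0158 F2261
G01 X154.1208 Y93.7819
M5
G0 X237.8739 Y81.5084
M3 S233
G01 X231.4850 Y101.1715 F2261
G01 X214.7585 Y113.3240
G01 X194.0835 Y113.3240
G01 X177.3570 Y101.1715
G01 X170.9681 Y81.5084
G01 X177.3570 Y61.8453
G01 X194.0835 Y49.6928
G01 X214.7585 Y49.6928
G01 X231.4850 Y61.8453
G01 X237.8739 Y81.5084
M5
G0 X0.0000 Y0.0000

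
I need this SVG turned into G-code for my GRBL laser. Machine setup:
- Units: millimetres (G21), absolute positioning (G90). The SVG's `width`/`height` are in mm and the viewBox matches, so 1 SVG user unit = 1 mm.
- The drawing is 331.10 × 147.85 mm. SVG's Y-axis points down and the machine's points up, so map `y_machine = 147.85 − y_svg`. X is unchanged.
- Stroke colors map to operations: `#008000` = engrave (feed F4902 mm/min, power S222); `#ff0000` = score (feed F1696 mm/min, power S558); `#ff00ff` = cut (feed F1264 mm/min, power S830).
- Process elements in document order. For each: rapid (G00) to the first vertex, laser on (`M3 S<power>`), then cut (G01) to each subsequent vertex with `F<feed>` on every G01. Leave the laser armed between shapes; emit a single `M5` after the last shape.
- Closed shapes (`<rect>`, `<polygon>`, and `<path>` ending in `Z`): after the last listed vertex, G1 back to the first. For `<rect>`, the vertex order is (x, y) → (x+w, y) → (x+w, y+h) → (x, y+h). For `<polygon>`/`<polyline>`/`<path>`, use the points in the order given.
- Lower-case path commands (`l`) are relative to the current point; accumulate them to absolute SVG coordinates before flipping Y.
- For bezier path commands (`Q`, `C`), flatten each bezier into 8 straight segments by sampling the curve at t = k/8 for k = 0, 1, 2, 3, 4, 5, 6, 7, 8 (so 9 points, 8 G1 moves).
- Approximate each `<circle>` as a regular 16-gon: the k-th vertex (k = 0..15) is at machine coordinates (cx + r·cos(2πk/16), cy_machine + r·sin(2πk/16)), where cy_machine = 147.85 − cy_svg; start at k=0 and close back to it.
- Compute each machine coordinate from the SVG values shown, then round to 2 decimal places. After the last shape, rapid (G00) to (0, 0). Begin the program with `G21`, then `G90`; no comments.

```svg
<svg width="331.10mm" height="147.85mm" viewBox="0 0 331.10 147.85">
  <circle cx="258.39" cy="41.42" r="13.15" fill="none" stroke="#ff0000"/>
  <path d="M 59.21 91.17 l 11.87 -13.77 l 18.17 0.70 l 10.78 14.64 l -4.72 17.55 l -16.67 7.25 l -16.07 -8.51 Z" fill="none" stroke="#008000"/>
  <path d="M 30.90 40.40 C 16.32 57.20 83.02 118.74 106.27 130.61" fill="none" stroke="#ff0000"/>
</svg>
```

Since the viewBox matches the mm dimensions, user units are millimetres directly. The only transform is the Y-flip y_m = 147.85 − y_svg.

Shape 1 is a circle drawn with `<circle>`. Its stroke #ff0000 means score at S558, F1696. After flipping Y the toolpath is (271.54,106.43) → (270.54,111.46) → (267.69,115.73) → (263.42,118.58) → (258.39,119.58) → (253.36,118.58) → (249.09,115.73) → (246.24,111.46) → (245.24,106.43) → (246.24,101.40) → (249.09,97.13) → (253.36,94.28) → (258.39,93.28) → (263.42,94.28) → (267.69,97.13) → (270.54,101.40) → (271.54,106.43), returning to the start.

Shape 2 is a regular polygon drawn with `<path>`. Its stroke #008000 means engrave at S222, F4902. After flipping Y the toolpath is (59.21,56.68) → (71.08,70.45) → (89.25,69.75) → (100.03,55.11) → (95.31,37.56) → (78.64,30.31) → (62.57,38.82) → (59.21,56.68), returning to the start.

Shape 3 is a cubic bezier drawn with `<path>`. Its stroke #ff0000 means score at S558, F1696. After flipping Y the toolpath is (30.90,107.45) → (29.00,99.24) → (33.26,87.94) → (42.21,74.65) → (54.40,60.50) → (68.36,46.57) → (82.63,33.98) → (95.76,23.84) → (106.27,17.24).

G21
G90
G00 X271.54 Y106.43
M3 S558
G01 X270.54 Y111.46 F1696
G01 X267.69 Y115.73 F1696
G01 X263.42 Y118.58 F1696
G01 X258.39 Y119.58 F1696
G01 X253.36 Y118.58 F1696
G01 X249.09 Y115.73 F1696
G01 X246.24 Y111.46 F1696
G01 X245.24 Y106.43 F1696
G01 X246.24 Y101.40 F1696
G01 X249.09 Y97.13 F1696
G01 X253.36 Y94.28 F1696
G01 X258.39 Y93.28 F1696
G01 X263.42 Y94.28 F1696
G01 X267.69 Y97.13 F1696
G01 X270.54 Y101.40 F1696
G01 X271.54 Y106.43 F1696
G00 X59.21 Y56.68
M3 S222
G01 X71.08 Y70.45 F4902
G01 X89.25 Y69.75 F4902
G01 X100.03 Y55.11 F4902
G01 X95.31 Y37.56 F4902
G01 X78.64 Y30.31 F4902
G01 X62.57 Y38.82 F4902
G01 X59.21 Y56.68 F4902
G00 X30.90 Y107.45
M3 S558
G01 X29.00 Y99.24 F1696
G01 X33.26 Y87.94 F1696
G01 X42.21 Y74.65 F1696
G01 X54.40 Y60.50 F1696
G01 X68.36 Y46.57 F1696
G01 X82.63 Y33.98 F1696
G01 X95.76 Y23.84 F1696
G01 X106.27 Y17.24 F1696
M5
G00 X0.00 Y0.00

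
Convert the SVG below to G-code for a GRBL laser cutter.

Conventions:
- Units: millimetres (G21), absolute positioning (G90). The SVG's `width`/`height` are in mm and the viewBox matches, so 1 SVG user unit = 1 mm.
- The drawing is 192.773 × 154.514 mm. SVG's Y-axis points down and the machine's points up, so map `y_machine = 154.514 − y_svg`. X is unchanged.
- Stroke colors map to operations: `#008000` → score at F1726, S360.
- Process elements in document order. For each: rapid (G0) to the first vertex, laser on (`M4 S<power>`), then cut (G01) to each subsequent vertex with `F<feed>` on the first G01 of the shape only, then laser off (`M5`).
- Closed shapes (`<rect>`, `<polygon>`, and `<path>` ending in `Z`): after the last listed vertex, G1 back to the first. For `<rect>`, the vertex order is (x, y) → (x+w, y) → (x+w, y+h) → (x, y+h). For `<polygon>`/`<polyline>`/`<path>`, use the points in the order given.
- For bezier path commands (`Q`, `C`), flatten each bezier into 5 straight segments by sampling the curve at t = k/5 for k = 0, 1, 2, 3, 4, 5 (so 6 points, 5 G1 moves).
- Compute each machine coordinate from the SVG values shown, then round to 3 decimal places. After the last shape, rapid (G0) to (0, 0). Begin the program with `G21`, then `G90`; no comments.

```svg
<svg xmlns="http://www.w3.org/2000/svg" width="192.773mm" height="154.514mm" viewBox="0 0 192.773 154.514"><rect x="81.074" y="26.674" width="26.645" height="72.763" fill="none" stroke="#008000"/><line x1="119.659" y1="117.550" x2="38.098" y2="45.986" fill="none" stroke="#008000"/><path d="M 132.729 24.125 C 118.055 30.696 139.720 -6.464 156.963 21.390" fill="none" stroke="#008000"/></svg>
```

G21
G90
G0 X81.074 Y127.840
M4 S360
G01 X107.719 Y127.840 F1726
G01 X107.719 Y55.077
G01 X81.074 Y55.077
G01 X81.074 Y127.840
M5
G0 X119.659 Y36.964
M4 S360
G01 X38.098 Y108.528 F1726
M5
G0 X132.729 Y130.389
M4 S360
G01 X127.959 Y130.824 F1726
G01 X129.954 Y136.535
G01 X136.758 Y142.302
G01 X146.413 Y142.905
G01 X156.963 Y133.124
M5
G0 X0.000 Y0.000

Since the viewBox matches the mm dimensions, user units are millimetres directly. The only transform is the Y-flip y_m = 154.514 − y_svg.

Shape 1 is a rectangle drawn with `<rect>`. Its stroke #008000 means score at S360, F1726. After flipping Y the toolpath is (81.074,127.840) → (107.719,127.840) → (107.719,55.077) → (81.074,55.077) → (81.074,127.840), returning to the start.

Shape 2 is a line segment drawn with `<line>`. Its stroke #008000 means score at S360, F1726. After flipping Y the toolpath is (119.659,36.964) → (38.098,108.528).

Shape 3 is a cubic bezier drawn with `<path>`. Its stroke #008000 means score at S360, F1726. After flipping Y the toolpath is (132.729,130.389) → (127.959,130.824) → (129.954,136.535) → (136.758,142.302) → (146.413,142.905) → (156.963,133.124).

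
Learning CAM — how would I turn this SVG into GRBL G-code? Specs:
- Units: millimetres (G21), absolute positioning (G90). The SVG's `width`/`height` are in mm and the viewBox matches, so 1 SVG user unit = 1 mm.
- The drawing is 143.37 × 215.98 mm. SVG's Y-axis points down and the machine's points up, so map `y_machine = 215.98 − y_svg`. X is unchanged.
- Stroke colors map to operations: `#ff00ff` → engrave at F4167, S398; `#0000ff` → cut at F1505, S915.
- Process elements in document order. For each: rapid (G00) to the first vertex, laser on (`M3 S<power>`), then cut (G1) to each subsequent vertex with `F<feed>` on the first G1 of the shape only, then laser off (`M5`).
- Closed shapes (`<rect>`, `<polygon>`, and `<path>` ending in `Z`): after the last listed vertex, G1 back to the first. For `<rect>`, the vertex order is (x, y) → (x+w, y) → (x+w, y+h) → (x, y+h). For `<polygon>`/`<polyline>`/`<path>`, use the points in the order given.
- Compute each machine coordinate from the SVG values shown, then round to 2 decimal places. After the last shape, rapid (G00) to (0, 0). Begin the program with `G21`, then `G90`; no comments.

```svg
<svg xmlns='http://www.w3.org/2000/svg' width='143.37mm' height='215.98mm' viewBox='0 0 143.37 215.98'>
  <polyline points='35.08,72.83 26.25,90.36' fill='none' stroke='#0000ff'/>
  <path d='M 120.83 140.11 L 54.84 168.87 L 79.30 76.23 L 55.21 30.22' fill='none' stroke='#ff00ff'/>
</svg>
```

G21
G90
G00 X35.08 Y143.15
M3 S915
G1 X26.25 Y125.62 F1505
M5
G00 X120.83 Y75.87
M3 S398
G1 X54.84 Y47.11 F4167
G1 X79.30 Y139.75
G1 X55.21 Y185.76
M5
G00 X0.00 Y0.00

1 u = 1 mm; y_m = 215.98 − y.

[1] `<polyline>` line segment, #0000ff→cut S915 F1505: (35.08,143.15) → (26.25,125.62)

[2] `<path>` open polyline, #ff00ff→engrave S398 F4167: (120.83,75.87) → (54.84,47.11) → (79.30,139.75) → (55.21,185.76)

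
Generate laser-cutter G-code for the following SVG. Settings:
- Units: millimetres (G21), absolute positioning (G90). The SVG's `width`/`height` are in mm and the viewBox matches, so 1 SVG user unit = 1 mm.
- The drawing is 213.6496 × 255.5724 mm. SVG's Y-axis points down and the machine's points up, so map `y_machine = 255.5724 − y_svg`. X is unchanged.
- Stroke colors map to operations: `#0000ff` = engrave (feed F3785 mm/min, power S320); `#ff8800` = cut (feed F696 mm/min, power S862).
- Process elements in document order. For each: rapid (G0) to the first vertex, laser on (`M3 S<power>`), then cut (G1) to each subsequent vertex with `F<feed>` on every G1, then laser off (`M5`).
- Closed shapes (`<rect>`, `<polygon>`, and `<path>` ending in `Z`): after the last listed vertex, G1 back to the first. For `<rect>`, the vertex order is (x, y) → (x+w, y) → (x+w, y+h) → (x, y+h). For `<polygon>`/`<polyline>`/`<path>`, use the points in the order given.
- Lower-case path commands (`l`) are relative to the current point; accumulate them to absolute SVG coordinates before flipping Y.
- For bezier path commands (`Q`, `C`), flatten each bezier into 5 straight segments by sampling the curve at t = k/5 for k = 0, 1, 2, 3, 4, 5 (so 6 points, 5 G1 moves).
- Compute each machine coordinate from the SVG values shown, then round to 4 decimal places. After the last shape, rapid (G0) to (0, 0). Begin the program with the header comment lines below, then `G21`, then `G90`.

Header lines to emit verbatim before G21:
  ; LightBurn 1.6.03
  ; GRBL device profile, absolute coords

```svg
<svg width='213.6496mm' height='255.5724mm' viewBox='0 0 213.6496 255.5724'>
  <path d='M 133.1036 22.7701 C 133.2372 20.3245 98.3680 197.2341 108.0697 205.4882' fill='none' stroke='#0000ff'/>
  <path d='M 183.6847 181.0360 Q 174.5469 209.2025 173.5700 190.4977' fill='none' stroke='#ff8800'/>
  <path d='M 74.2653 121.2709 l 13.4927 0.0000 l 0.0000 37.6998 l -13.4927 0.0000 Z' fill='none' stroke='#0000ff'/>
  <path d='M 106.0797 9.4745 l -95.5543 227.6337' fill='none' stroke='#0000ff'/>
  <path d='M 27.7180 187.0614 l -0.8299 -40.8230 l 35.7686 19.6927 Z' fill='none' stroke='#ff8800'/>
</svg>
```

; LightBurn 1.6.03
; GRBL device profile, absolute coords
G21
G90
G0 X133.1036 Y232.8023
M3 S320
G1 X129.6200 Y215.5311 F3785
G1 X121.5553 Y171.9192 F3785
G1 X112.7290 Y118.6711 F3785
G1 X106.9606 Y72.4912 F3785
G1 X108.0697 Y50.0842 F3785
M5
G0 X183.6847 Y74.5364
M3 S862
G1 X180.3560 Y65.1447 F696
G1 X177.6802 Y59.5026 F696
G1 X175.6573 Y57.6103 F696
G1 X174.2872 Y59.4676 F696
G1 X173.5700 Y65.0747 F696
M5
G0 X74.2653 Y134.3015
M3 S320
G1 X87.7580 Y134.3015 F3785
G1 X87.7580 Y96.6017 F3785
G1 X74.2653 Y96.6017 F3785
G1 X74.2653 Y134.3015 F3785
M5
G0 X106.0797 Y246.0979
M3 S320
G1 X10.5254 Y18.4642 F3785
M5
G0 X27.7180 Y68.5110
M3 S862
G1 X26.8881 Y109.3340 F696
G1 X62.6567 Y89.6413 F696
G1 X27.7180 Y68.5110 F696
M5
G0 X0.0000 Y0.0000

viewBox `0 0 213.6496 255.5724` with mm width/height → 1 unit = 1 mm. Flip: y_m = 255.5724 − y_svg.

**Shape 1** — `<path>` cubic bezier, stroke `#0000ff` → engrave (S320, F3785). Control points (SVG): P0=(133.1036,22.7701), P1=(133.2372,20.3245), P2=(98.3680,197.2341), P3=(108.0697,205.4882); sampled at t=k/5. Machine vertices: (133.1036,232.8023) → (129.6200,215.5311) → (121.5553,171.9192) → (112.7290,118.6711) → (106.9606,72.4912) → (108.0697,50.0842). Open path.

**Shape 2** — `<path>` quadratic bezier, stroke `#ff8800` → cut (S862, F696). Control points (SVG): P0=(183.6847,181.0360), P1=(174.5469,209.2025), P2=(173.5700,190.4977); sampled at t=k/5. Machine vertices: (183.6847,74.5364) → (180.3560,65.1447) → (177.6802,59.5026) → (175.6573,57.6103) → (174.2872,59.4676) → (173.5700,65.0747). Open path.

**Shape 3** — `<path>` rectangle, stroke `#0000ff` → engrave (S320, F3785). Machine vertices: (74.2653,134.3015) → (87.7580,134.3015) → (87.7580,96.6017) → (74.2653,96.6017) → (74.2653,134.3015). Closed: final G1 returns to the first vertex.

**Shape 4** — `<path>` line segment, stroke `#0000ff` → engrave (S320, F3785). Machine vertices: (106.0797,246.0979) → (10.5254,18.4642). Open path.

**Shape 5** — `<path>` regular polygon, stroke `#ff8800` → cut (S862, F696). Machine vertices: (27.7180,68.5110) → (26.8881,109.3340) → (62.6567,89.6413) → (27.7180,68.5110). Closed: final G1 returns to the first vertex.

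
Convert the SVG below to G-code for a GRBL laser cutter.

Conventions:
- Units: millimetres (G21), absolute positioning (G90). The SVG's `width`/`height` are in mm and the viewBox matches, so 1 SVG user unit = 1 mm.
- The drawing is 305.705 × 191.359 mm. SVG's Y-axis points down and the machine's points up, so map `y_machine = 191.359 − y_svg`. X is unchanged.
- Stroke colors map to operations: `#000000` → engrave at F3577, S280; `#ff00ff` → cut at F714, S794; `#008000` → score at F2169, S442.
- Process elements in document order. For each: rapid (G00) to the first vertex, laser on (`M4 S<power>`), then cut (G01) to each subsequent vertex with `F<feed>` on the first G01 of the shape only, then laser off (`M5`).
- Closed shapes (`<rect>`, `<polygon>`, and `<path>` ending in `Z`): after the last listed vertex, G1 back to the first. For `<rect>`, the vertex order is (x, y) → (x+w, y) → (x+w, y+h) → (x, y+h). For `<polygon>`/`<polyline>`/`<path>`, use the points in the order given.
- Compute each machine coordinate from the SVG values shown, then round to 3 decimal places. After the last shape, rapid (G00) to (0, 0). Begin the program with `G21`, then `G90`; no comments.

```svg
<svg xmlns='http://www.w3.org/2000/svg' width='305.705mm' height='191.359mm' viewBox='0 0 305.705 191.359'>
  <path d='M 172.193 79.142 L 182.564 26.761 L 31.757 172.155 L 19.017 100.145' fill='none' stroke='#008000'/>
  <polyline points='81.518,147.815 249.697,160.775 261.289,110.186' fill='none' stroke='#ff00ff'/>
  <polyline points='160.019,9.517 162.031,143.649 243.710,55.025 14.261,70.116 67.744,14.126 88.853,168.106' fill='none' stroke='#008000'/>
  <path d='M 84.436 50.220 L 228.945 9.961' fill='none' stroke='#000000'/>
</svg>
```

Since the viewBox matches the mm dimensions, user units are millimetres directly. The only transform is the Y-flip y_m = 191.359 − y_svg.

Shape 1 is a open polyline drawn with `<path>`. Its stroke #008000 means score at S442, F2169. After flipping Y the toolpath is (172.193,112.217) → (182.564,164.598) → (31.757,19.204) → (19.017,91.214).

Shape 2 is a open polyline drawn with `<polyline>`. Its stroke #ff00ff means cut at S794, F714. After flipping Y the toolpath is (81.518,43.544) → (249.697,30.584) → (261.289,81.173).

Shape 3 is a open polyline drawn with `<polyline>`. Its stroke #008000 means score at S442, F2169. After flipping Y the toolpath is (160.019,181.842) → (162.031,47.710) → (243.710,136.334) → (14.261,121.243) → (67.744,177.233) → (88.853,23.253).

Shape 4 is a line segment drawn with `<path>`. Its stroke #000000 means engrave at S280, F3577. After flipping Y the toolpath is (84.436,141.139) → (228.945,181.398).

G21
G90
G00 X172.193 Y112.217
M4 S442
G01 X182.564 Y164.598 F2169
G01 X31.757 Y19.204
G01 X19.017 Y91.214
M5
G00 X81.518 Y43.544
M4 S794
G01 X249.697 Y30.584 F714
G01 X261.289 Y81.173
M5
G00 X160.019 Y181.842
M4 S442
G01 X162.031 Y47.710 F2169
G01 X243.710 Y136.334
G01 X14.261 Y121.243
G01 X67.744 Y177.233
G01 X88.853 Y23.253
M5
G00 X84.436 Y141.139
M4 S280
G01 X228.945 Y181.398 F3577
M5
G00 X0.000 Y0.000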